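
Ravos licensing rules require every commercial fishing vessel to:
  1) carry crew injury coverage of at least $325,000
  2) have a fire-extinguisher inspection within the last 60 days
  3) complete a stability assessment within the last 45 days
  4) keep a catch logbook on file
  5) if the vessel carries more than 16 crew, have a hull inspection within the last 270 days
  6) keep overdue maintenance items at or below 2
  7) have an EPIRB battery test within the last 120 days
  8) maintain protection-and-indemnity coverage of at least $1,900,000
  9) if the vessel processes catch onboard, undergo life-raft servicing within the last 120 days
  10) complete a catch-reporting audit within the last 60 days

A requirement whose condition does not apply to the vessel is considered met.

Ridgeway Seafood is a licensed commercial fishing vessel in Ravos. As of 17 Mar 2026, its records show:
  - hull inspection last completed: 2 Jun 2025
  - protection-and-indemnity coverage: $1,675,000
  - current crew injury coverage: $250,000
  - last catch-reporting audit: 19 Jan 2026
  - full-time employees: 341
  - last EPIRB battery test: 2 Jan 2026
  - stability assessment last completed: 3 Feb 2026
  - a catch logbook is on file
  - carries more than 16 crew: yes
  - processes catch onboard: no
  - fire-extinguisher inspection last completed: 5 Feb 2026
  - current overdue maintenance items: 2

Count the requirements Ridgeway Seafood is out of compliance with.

1. crew injury coverage $250,000 < $325,000 → not met
2. fire-extinguisher inspection 40 days ago vs limit 60 → met
3. stability assessment 42 days ago vs limit 45 → met
4. catch logbook present → met
5. condition 'carries more than 16 crew' holds; hull inspection 288 days ago vs limit 270 → not met
6. overdue maintenance items 2 ≤ 2 → met
7. EPIRB battery test 74 days ago vs limit 120 → met
8. protection-and-indemnity coverage $1,675,000 < $1,900,000 → not met
9. condition 'processes catch onboard' does not hold → requirement n/a → met
10. catch-reporting audit 57 days ago vs limit 60 → met
Not met: 3 of 10

3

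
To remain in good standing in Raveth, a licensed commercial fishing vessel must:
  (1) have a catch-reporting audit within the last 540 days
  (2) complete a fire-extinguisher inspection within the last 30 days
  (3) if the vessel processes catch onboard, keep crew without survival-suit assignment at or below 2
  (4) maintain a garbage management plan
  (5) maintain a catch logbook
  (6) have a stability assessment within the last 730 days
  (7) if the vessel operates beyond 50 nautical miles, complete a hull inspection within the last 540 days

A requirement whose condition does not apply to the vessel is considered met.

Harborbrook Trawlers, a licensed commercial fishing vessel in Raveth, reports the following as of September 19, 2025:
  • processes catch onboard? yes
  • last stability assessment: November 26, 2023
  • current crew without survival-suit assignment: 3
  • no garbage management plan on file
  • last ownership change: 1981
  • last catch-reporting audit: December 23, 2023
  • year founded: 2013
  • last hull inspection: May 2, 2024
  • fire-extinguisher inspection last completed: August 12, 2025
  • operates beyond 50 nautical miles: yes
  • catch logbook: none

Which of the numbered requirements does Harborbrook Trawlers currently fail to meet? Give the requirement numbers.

1. catch-reporting audit 636 days ago vs limit 540 → not met
2. fire-extinguisher inspection 38 days ago vs limit 30 → not met
3. condition 'processes catch onboard' holds; crew without survival-suit assignment 3 > 2 → not met
4. garbage management plan absent → not met
5. catch logbook absent → not met
6. stability assessment 663 days ago vs limit 730 → met
7. condition 'operates beyond 50 nautical miles' holds; hull inspection 505 days ago vs limit 540 → met
Not met: 1, 2, 3, 4, 5

1, 2, 3, 4, 5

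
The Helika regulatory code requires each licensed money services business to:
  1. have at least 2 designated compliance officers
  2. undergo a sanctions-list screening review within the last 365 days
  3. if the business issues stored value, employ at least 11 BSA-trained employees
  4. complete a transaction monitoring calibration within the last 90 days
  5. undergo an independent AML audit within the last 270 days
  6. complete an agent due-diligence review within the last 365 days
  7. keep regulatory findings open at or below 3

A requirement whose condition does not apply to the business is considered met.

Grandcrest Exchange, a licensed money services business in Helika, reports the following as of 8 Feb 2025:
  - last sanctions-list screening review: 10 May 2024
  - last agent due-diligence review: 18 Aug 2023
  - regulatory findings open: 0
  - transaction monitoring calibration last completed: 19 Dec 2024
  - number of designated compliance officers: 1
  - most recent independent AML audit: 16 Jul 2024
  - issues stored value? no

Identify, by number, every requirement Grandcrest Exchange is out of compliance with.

1. designated compliance officers 1 < 2 → not met
2. sanctions-list screening review 274 days ago vs limit 365 → met
3. condition 'issues stored value' does not hold → requirement n/a → met
4. transaction monitoring calibration 51 days ago vs limit 90 → met
5. independent AML audit 207 days ago vs limit 270 → met
6. agent due-diligence review 540 days ago vs limit 365 → not met
7. regulatory findings open 0 ≤ 3 → met
Not met: 1, 6

1, 6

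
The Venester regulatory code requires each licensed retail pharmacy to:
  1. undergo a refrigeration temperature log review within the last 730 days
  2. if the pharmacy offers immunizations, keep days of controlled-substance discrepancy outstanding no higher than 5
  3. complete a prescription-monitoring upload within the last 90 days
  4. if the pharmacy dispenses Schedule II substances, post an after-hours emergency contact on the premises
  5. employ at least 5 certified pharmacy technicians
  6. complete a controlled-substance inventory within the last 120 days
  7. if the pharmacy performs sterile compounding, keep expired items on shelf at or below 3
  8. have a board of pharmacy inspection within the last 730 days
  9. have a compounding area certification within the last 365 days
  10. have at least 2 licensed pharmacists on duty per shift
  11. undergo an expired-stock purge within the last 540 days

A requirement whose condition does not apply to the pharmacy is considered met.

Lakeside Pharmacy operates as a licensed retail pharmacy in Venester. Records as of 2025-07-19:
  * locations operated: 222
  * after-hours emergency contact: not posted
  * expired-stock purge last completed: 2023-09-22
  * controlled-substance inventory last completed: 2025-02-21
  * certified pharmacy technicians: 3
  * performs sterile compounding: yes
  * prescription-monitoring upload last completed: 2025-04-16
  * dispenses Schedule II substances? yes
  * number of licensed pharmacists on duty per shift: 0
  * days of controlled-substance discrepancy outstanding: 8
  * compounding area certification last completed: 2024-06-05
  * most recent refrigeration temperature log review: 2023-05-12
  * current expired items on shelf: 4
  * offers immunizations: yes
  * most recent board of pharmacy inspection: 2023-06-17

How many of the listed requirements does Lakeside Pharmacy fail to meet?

11

1. refrigeration temperature log review 799 days ago vs limit 730 → not met
2. condition 'offers immunizations' holds; days of controlled-substance discrepancy outstanding 8 > 5 → not met
3. prescription-monitoring upload 94 days ago vs limit 90 → not met
4. condition 'dispenses Schedule II substances' holds; after-hours emergency contact absent → not met
5. certified pharmacy technicians 3 < 5 → not met
6. controlled-substance inventory 148 days ago vs limit 120 → not met
7. condition 'performs sterile compounding' holds; expired items on shelf 4 > 3 → not met
8. board of pharmacy inspection 763 days ago vs limit 730 → not met
9. compounding area certification 409 days ago vs limit 365 → not met
10. licensed pharmacists on duty per shift 0 < 2 → not met
11. expired-stock purge 666 days ago vs limit 540 → not met
Not met: 11 of 11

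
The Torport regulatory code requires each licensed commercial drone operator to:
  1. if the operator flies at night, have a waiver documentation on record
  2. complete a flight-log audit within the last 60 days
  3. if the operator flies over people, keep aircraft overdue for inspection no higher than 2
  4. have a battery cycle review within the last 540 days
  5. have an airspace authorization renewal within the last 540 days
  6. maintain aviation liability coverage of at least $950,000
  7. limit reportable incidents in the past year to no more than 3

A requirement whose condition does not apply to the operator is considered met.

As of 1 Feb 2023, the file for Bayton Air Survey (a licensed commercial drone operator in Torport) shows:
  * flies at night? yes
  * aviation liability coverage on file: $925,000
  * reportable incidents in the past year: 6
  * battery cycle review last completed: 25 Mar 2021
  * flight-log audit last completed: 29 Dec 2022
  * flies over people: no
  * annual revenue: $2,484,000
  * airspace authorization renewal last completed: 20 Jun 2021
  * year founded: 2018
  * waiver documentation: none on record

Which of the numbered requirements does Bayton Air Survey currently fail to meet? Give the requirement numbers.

1. condition 'flies at night' holds; waiver documentation absent → not met
2. flight-log audit 34 days ago vs limit 60 → met
3. condition 'flies over people' does not hold → requirement n/a → met
4. battery cycle review 678 days ago vs limit 540 → not met
5. airspace authorization renewal 591 days ago vs limit 540 → not met
6. aviation liability coverage $925,000 < $950,000 → not met
7. reportable incidents in the past year 6 > 3 → not met
Not met: 1, 4, 5, 6, 7

1, 4, 5, 6, 7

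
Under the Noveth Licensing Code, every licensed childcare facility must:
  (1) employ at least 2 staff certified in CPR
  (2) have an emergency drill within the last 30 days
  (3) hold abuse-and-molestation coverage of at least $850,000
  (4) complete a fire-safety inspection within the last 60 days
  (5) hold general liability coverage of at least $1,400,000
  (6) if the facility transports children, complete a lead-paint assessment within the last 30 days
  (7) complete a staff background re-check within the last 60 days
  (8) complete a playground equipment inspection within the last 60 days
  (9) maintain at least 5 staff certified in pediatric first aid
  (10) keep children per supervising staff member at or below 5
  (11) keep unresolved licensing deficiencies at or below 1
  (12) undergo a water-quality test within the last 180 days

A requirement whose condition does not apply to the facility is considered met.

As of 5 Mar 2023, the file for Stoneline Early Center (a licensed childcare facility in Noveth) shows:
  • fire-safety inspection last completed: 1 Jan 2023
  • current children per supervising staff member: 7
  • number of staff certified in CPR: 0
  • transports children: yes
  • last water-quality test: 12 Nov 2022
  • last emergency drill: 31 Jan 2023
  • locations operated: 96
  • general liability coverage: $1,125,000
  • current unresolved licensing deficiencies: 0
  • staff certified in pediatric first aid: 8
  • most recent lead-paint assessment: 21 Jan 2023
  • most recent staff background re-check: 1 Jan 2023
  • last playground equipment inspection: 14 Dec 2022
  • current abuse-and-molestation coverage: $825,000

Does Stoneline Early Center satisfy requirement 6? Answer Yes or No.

6. condition 'transports children' holds; lead-paint assessment 43 days ago vs limit 30 → not met

No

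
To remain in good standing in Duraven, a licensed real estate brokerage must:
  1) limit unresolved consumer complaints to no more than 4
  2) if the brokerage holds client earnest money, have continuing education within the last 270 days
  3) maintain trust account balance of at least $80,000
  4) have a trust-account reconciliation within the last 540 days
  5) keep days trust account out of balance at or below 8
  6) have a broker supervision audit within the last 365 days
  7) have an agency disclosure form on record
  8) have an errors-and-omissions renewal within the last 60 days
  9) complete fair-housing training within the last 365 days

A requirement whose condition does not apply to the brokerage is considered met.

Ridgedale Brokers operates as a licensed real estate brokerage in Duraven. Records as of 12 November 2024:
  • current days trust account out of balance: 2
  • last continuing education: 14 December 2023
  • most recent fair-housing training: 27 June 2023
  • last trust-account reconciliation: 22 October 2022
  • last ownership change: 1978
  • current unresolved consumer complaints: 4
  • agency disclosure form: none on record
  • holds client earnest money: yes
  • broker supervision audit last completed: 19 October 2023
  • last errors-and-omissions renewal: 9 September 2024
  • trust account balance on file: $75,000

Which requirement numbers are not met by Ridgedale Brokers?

1. unresolved consumer complaints 4 ≤ 4 → met
2. condition 'holds client earnest money' holds; continuing education 334 days ago vs limit 270 → not met
3. trust account balance $75,000 < $80,000 → not met
4. trust-account reconciliation 752 days ago vs limit 540 → not met
5. days trust account out of balance 2 ≤ 8 → met
6. broker supervision audit 390 days ago vs limit 365 → not met
7. agency disclosure form absent → not met
8. errors-and-omissions renewal 64 days ago vs limit 60 → not met
9. fair-housing training 504 days ago vs limit 365 → not met
Not met: 2, 3, 4, 6, 7, 8, 9

2, 3, 4, 6, 7, 8, 9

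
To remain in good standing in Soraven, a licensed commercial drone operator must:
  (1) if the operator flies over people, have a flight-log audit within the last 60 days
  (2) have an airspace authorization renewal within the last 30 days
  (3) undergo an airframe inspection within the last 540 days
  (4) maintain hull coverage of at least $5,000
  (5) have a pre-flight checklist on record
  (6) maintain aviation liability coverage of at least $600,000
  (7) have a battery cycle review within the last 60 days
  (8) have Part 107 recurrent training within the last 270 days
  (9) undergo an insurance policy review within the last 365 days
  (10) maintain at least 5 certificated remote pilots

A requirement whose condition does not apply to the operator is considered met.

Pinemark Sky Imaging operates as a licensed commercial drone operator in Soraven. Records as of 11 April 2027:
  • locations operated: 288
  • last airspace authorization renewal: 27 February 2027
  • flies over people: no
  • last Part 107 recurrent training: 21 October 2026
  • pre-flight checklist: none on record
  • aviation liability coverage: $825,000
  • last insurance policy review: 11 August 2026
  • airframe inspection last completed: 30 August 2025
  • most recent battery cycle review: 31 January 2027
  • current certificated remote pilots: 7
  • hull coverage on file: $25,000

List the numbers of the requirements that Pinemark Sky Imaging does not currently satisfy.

1. condition 'flies over people' does not hold → requirement n/a → met
2. airspace authorization renewal 43 days ago vs limit 30 → not met
3. airframe inspection 589 days ago vs limit 540 → not met
4. hull coverage $25,000 ≥ $5,000 → met
5. pre-flight checklist absent → not met
6. aviation liability coverage $825,000 ≥ $600,000 → met
7. battery cycle review 70 days ago vs limit 60 → not met
8. Part 107 recurrent training 172 days ago vs limit 270 → met
9. insurance policy review 243 days ago vs limit 365 → met
10. certificated remote pilots 7 ≥ 5 → met
Not met: 2, 3, 5, 7

2, 3, 5, 7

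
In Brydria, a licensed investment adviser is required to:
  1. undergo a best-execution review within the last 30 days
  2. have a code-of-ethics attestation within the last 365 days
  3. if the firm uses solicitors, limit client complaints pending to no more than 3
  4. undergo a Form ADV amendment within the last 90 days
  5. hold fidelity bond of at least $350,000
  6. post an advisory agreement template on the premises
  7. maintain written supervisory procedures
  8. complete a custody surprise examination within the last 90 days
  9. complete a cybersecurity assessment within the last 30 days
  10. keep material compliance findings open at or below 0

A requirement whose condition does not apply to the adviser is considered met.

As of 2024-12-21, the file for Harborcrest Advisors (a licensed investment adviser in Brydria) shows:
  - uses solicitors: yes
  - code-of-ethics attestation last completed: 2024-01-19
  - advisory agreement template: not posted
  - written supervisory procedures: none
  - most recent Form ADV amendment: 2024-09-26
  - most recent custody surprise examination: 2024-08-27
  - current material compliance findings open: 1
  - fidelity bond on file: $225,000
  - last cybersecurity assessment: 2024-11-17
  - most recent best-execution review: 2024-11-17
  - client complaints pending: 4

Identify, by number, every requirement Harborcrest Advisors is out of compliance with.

1, 3, 5, 6, 7, 8, 9, 10

1. best-execution review 34 days ago vs limit 30 → not met
2. code-of-ethics attestation 337 days ago vs limit 365 → met
3. condition 'uses solicitors' holds; client complaints pending 4 > 3 → not met
4. Form ADV amendment 86 days ago vs limit 90 → met
5. fidelity bond $225,000 < $350,000 → not met
6. advisory agreement template absent → not met
7. written supervisory procedures absent → not met
8. custody surprise examination 116 days ago vs limit 90 → not met
9. cybersecurity assessment 34 days ago vs limit 30 → not met
10. material compliance findings open 1 > 0 → not met
Not met: 1, 3, 5, 6, 7, 8, 9, 10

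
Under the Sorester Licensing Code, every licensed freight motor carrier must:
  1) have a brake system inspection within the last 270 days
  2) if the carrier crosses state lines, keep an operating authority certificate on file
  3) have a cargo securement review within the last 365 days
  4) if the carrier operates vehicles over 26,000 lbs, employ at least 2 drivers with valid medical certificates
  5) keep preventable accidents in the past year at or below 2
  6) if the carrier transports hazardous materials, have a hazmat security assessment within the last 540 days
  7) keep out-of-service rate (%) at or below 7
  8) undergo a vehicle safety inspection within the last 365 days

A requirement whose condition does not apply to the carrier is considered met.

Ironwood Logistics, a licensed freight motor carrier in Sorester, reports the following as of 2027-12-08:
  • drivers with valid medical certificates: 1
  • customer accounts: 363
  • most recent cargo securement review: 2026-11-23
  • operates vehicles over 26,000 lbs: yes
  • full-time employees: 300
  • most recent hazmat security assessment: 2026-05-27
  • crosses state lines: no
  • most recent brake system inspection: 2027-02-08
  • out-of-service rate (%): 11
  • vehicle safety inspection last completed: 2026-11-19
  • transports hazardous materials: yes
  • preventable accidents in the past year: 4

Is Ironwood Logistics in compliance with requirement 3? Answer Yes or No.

3. cargo securement review 380 days ago vs limit 365 → not met

No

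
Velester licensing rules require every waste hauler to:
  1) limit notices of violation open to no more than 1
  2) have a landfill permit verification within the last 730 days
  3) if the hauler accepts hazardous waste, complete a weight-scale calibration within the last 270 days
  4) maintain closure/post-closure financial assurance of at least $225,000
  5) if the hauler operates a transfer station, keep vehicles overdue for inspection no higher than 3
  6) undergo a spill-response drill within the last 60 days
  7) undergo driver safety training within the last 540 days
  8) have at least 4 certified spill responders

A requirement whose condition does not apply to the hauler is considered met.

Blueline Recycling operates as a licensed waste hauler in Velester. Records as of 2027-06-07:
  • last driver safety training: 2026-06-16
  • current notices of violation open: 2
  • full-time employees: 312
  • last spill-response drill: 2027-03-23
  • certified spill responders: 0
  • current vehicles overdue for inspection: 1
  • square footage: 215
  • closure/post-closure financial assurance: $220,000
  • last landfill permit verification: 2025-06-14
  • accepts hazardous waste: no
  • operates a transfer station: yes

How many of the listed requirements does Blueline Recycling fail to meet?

1. notices of violation open 2 > 1 → not met
2. landfill permit verification 723 days ago vs limit 730 → met
3. condition 'accepts hazardous waste' does not hold → requirement n/a → met
4. closure/post-closure financial assurance $220,000 < $225,000 → not met
5. condition 'operates a transfer station' holds; vehicles overdue for inspection 1 ≤ 3 → met
6. spill-response drill 76 days ago vs limit 60 → not met
7. driver safety training 356 days ago vs limit 540 → met
8. certified spill responders 0 < 4 → not met
Not met: 4 of 8

4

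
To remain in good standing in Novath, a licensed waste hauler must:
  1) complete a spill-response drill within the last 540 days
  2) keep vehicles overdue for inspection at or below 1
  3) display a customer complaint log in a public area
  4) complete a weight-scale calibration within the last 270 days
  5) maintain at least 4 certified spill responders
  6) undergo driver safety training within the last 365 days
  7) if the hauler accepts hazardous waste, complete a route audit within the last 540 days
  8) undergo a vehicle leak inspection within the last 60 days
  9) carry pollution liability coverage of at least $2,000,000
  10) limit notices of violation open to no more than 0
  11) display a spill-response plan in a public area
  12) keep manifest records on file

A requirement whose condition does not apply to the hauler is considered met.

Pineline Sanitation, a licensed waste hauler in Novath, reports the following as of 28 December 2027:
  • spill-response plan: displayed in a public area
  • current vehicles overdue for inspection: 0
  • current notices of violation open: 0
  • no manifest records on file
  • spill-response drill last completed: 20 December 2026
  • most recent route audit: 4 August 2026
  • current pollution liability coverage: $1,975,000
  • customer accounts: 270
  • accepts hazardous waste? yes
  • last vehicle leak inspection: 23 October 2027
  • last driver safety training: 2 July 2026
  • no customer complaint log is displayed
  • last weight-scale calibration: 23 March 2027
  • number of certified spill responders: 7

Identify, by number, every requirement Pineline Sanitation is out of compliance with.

1. spill-response drill 373 days ago vs limit 540 → met
2. vehicles overdue for inspection 0 ≤ 1 → met
3. customer complaint log absent → not met
4. weight-scale calibration 280 days ago vs limit 270 → not met
5. certified spill responders 7 ≥ 4 → met
6. driver safety training 544 days ago vs limit 365 → not met
7. condition 'accepts hazardous waste' holds; route audit 511 days ago vs limit 540 → met
8. vehicle leak inspection 66 days ago vs limit 60 → not met
9. pollution liability coverage $1,975,000 < $2,000,000 → not met
10. notices of violation open 0 ≤ 0 → met
11. spill-response plan present → met
12. manifest records absent → not met
Not met: 3, 4, 6, 8, 9, 12

3, 4, 6, 8, 9, 12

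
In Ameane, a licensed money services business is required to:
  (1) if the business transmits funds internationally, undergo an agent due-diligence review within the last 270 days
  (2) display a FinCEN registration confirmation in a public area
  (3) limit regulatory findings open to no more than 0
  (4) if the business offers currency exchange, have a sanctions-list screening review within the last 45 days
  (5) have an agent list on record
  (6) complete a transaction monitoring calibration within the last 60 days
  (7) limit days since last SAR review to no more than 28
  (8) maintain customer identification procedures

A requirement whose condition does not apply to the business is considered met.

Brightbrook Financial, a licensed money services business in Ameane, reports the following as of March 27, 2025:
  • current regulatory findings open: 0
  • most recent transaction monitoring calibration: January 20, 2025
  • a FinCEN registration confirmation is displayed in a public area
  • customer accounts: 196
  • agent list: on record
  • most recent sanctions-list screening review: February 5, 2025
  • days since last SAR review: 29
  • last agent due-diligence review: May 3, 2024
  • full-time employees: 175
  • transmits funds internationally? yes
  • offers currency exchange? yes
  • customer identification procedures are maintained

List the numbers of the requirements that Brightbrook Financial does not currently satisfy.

1. condition 'transmits funds internationally' holds; agent due-diligence review 328 days ago vs limit 270 → not met
2. FinCEN registration confirmation present → met
3. regulatory findings open 0 ≤ 0 → met
4. condition 'offers currency exchange' holds; sanctions-list screening review 50 days ago vs limit 45 → not met
5. agent list present → met
6. transaction monitoring calibration 66 days ago vs limit 60 → not met
7. days since last SAR review 29 > 28 → not met
8. customer identification procedures present → met
Not met: 1, 4, 6, 7

1, 4, 6, 7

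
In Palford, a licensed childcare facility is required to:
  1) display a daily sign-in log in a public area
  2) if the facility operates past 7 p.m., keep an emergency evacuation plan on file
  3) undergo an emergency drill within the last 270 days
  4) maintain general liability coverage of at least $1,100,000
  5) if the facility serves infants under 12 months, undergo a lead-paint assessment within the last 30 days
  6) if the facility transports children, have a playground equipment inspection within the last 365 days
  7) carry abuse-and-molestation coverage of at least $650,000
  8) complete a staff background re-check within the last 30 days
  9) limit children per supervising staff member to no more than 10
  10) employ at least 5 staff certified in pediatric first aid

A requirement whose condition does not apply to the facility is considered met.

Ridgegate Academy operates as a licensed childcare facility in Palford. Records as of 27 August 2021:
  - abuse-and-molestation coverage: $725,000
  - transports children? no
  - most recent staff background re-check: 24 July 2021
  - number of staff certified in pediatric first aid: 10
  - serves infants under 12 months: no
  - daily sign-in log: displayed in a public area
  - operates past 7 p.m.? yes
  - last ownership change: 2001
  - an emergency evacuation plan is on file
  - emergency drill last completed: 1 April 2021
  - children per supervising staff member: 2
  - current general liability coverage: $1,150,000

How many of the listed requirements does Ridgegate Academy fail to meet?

1

1. daily sign-in log present → met
2. condition 'operates past 7 p.m.' holds; emergency evacuation plan present → met
3. emergency drill 148 days ago vs limit 270 → met
4. general liability coverage $1,150,000 ≥ $1,100,000 → met
5. condition 'serves infants under 12 months' does not hold → requirement n/a → met
6. condition 'transports children' does not hold → requirement n/a → met
7. abuse-and-molestation coverage $725,000 ≥ $650,000 → met
8. staff background re-check 34 days ago vs limit 30 → not met
9. children per supervising staff member 2 ≤ 10 → met
10. staff certified in pediatric first aid 10 ≥ 5 → met
Not met: 1 of 10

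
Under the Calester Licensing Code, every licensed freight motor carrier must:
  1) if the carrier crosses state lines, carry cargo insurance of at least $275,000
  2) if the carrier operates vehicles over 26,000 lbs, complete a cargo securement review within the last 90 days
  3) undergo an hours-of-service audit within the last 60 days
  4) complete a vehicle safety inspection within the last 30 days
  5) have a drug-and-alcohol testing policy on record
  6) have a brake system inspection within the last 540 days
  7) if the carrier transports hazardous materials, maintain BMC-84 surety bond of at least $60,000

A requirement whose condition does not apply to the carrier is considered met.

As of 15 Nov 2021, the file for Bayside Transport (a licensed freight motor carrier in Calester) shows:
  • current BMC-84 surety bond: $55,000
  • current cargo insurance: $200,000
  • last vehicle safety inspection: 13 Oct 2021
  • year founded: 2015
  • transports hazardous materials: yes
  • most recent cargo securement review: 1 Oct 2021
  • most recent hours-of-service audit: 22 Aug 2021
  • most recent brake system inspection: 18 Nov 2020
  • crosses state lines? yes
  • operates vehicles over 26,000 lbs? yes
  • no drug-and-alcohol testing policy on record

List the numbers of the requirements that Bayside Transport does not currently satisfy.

1. condition 'crosses state lines' holds; cargo insurance $200,000 < $275,000 → not met
2. condition 'operates vehicles over 26,000 lbs' holds; cargo securement review 45 days ago vs limit 90 → met
3. hours-of-service audit 85 days ago vs limit 60 → not met
4. vehicle safety inspection 33 days ago vs limit 30 → not met
5. drug-and-alcohol testing policy absent → not met
6. brake system inspection 362 days ago vs limit 540 → met
7. condition 'transports hazardous materials' holds; BMC-84 surety bond $55,000 < $60,000 → not met
Not met: 1, 3, 4, 5, 7

1, 3, 4, 5, 7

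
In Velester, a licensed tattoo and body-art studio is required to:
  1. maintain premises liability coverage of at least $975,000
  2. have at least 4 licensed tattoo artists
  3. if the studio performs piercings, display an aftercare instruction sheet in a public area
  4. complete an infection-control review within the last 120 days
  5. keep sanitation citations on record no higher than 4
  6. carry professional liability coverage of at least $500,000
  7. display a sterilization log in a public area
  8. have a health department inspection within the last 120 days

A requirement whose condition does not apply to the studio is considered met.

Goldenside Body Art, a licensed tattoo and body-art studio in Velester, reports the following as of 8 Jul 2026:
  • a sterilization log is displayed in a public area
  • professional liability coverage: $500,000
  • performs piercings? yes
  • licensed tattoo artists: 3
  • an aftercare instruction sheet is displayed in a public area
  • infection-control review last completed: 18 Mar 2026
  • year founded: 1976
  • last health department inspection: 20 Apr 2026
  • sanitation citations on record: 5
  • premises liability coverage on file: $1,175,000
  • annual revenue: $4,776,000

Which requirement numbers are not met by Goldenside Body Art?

1. premises liability coverage $1,175,000 ≥ $975,000 → met
2. licensed tattoo artists 3 < 4 → not met
3. condition 'performs piercings' holds; aftercare instruction sheet present → met
4. infection-control review 112 days ago vs limit 120 → met
5. sanitation citations on record 5 > 4 → not met
6. professional liability coverage $500,000 ≥ $500,000 → met
7. sterilization log present → met
8. health department inspection 79 days ago vs limit 120 → met
Not met: 2, 5

2, 5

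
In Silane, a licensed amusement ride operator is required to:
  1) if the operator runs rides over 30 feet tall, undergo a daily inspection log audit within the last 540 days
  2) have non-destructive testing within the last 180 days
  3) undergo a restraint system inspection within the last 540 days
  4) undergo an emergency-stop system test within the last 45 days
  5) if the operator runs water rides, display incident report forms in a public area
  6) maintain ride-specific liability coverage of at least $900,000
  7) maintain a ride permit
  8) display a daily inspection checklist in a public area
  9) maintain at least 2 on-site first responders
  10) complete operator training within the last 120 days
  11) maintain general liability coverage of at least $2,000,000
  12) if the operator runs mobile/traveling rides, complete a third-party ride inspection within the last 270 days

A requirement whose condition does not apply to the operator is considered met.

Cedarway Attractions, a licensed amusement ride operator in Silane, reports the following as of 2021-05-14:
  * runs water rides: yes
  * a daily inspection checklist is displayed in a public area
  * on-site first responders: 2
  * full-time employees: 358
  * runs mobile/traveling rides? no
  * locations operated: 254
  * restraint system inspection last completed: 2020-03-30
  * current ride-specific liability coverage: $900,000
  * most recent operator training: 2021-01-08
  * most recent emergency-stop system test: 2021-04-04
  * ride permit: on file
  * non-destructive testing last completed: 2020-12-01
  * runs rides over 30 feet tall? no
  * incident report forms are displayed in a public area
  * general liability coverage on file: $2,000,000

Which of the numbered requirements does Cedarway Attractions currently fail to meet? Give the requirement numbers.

10

1. condition 'runs rides over 30 feet tall' does not hold → requirement n/a → met
2. non-destructive testing 164 days ago vs limit 180 → met
3. restraint system inspection 410 days ago vs limit 540 → met
4. emergency-stop system test 40 days ago vs limit 45 → met
5. condition 'runs water rides' holds; incident report forms present → met
6. ride-specific liability coverage $900,000 ≥ $900,000 → met
7. ride permit present → met
8. daily inspection checklist present → met
9. on-site first responders 2 ≥ 2 → met
10. operator training 126 days ago vs limit 120 → not met
11. general liability coverage $2,000,000 ≥ $2,000,000 → met
12. condition 'runs mobile/traveling rides' does not hold → requirement n/a → met
Not met: 10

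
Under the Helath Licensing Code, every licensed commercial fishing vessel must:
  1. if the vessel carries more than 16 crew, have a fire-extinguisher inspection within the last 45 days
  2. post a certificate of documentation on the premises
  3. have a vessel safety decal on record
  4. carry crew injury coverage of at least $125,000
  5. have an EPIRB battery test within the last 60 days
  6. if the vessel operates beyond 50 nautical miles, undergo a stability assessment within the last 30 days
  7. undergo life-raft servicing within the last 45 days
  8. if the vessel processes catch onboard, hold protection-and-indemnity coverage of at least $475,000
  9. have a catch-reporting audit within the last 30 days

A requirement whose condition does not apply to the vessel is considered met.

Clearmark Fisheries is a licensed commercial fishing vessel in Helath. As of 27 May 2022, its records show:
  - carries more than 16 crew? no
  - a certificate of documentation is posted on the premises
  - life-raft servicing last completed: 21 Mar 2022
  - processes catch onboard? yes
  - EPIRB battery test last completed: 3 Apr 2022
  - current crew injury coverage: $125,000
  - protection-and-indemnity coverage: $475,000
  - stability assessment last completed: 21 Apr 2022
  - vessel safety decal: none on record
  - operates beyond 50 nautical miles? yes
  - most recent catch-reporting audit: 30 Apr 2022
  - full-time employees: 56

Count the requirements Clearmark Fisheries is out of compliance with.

1. condition 'carries more than 16 crew' does not hold → requirement n/a → met
2. certificate of documentation present → met
3. vessel safety decal absent → not met
4. crew injury coverage $125,000 ≥ $125,000 → met
5. EPIRB battery test 54 days ago vs limit 60 → met
6. condition 'operates beyond 50 nautical miles' holds; stability assessment 36 days ago vs limit 30 → not met
7. life-raft servicing 67 days ago vs limit 45 → not met
8. condition 'processes catch onboard' holds; protection-and-indemnity coverage $475,000 ≥ $475,000 → met
9. catch-reporting audit 27 days ago vs limit 30 → met
Not met: 3 of 9

3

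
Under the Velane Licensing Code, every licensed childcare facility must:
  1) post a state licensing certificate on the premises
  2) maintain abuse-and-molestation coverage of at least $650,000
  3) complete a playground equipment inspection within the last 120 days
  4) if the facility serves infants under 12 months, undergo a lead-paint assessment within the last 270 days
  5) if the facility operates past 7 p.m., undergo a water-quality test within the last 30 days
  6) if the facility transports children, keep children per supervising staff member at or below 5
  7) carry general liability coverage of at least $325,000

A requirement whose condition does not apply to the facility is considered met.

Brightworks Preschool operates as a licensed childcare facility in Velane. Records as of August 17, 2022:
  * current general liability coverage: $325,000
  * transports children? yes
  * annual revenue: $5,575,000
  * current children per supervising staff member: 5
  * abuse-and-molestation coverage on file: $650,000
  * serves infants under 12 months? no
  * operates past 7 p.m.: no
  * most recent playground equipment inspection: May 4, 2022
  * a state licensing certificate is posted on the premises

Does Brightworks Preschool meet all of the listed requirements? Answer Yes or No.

1. state licensing certificate present → met
2. abuse-and-molestation coverage $650,000 ≥ $650,000 → met
3. playground equipment inspection 105 days ago vs limit 120 → met
4. condition 'serves infants under 12 months' does not hold → requirement n/a → met
5. condition 'operates past 7 p.m.' does not hold → requirement n/a → met
6. condition 'transports children' holds; children per supervising staff member 5 ≤ 5 → met
7. general liability coverage $325,000 ≥ $325,000 → met
All met.

Yes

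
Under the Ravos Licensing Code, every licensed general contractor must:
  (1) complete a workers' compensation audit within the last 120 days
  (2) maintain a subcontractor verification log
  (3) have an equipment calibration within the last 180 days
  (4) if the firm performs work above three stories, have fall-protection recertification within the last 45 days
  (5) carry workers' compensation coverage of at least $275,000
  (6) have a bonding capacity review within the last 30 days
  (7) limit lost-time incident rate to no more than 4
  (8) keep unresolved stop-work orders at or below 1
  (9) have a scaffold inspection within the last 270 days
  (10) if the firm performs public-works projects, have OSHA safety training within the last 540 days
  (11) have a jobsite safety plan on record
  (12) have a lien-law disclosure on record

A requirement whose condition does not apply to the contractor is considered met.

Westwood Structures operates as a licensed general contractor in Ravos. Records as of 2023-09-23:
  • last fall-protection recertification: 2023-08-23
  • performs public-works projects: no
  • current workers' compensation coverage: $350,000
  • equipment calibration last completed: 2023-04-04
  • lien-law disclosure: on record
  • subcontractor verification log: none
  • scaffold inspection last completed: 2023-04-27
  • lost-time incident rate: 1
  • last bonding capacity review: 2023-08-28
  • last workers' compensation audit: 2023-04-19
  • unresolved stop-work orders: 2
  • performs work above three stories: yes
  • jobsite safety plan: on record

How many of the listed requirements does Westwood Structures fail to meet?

3

1. workers' compensation audit 157 days ago vs limit 120 → not met
2. subcontractor verification log absent → not met
3. equipment calibration 172 days ago vs limit 180 → met
4. condition 'performs work above three stories' holds; fall-protection recertification 31 days ago vs limit 45 → met
5. workers' compensation coverage $350,000 ≥ $275,000 → met
6. bonding capacity review 26 days ago vs limit 30 → met
7. lost-time incident rate 1 ≤ 4 → met
8. unresolved stop-work orders 2 > 1 → not met
9. scaffold inspection 149 days ago vs limit 270 → met
10. condition 'performs public-works projects' does not hold → requirement n/a → met
11. jobsite safety plan present → met
12. lien-law disclosure present → met
Not met: 3 of 12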